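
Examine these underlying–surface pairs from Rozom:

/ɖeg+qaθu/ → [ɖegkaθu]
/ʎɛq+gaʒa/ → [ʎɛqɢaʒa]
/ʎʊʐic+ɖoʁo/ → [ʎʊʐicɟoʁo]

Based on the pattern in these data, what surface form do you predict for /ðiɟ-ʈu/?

The data show progressive place assimilation: /q/ → [k] after /g/; /g/ → [ɢ] after /q/; /ɖ/ → [ɟ] after /c/. In each pair only place changes, matching the preceding consonant, while manner and voice stay constant.
/ʈ/ is a voiceless retroflex stop. The preceding trigger /ɟ/ is palatal, so /ʈ/ must become palatal as well.
A voiceless palatal stop is [c], so the surface segment is [c].

[ðiɟcu]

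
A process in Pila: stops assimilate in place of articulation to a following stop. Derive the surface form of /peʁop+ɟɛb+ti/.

[peʁocɟɛdti]

/p/ is a voiceless bilabial stop. The following trigger /ɟ/ is palatal, so /p/ must become palatal as well.
Changing only its place to palatal gives [c] — the voiceless palatal stop.
At the second juncture, /b/ likewise becomes [d] adjacent to /t/.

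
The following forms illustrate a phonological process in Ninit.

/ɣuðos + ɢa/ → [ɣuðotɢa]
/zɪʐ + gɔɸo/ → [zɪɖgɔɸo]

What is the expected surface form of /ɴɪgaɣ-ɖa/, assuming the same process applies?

The data show regressive manner assimilation: /s/ → [t] before /ɢ/; /ʐ/ → [ɖ] before /g/. In each pair only manner changes, matching the following consonant, while place and voice stay constant.
/ɣ/ is a voiced velar fricative. The following trigger /ɖ/ is a stop, so /ɣ/ must become a stop as well.
Changing only its manner to stop gives [g] — the voiced velar stop.

[ɴɪgagɖa]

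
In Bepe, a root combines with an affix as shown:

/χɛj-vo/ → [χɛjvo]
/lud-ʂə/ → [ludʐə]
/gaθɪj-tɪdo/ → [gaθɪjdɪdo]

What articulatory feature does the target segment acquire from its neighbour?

voicing

Comparing underlying and surface forms, /ʂ/ → [ʐ] is the alternation; the neighbouring /d/ is constant.
The change voiceless → voiced matches the voicing of the preceding /d/, identifying this as voicing assimilation.
The other alternating form patterns the same way: /t/ → [d] after /j/ (voiceless → voiced, matching voiced) — only voicing changes, and always toward the preceding segment.
Nothing changes in [χɛjvo]: there the adjacent consonants already agree in voicing (/v/ and /j/ are both voiced), so this form is consistent with the same rule.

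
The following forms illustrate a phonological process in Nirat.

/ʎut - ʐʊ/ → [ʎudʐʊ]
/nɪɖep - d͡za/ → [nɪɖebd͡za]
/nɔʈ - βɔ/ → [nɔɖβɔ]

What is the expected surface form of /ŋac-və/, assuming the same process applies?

[ŋaɟvə]

The data show regressive voicing assimilation: /t/ → [d] before /ʐ/; /p/ → [b] before /d͡z/; /ʈ/ → [ɖ] before /β/. In each pair only voicing changes, matching the following consonant, while place and manner stay constant.
/c/ is a voiceless palatal stop. The following trigger /v/ is voiced, so /c/ must become voiced as well.
The voiced palatal stop is [ɟ], so /c/ → [ɟ].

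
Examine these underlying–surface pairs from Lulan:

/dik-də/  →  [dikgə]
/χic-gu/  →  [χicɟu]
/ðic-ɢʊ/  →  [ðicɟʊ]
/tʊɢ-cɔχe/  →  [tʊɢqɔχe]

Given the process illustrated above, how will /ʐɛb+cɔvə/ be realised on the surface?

The data show progressive place assimilation: /d/ → [g] after /k/; /g/ → [ɟ] after /c/; /ɢ/ → [ɟ] after /c/; /c/ → [q] after /ɢ/. In each pair only place changes, matching the preceding consonant, while manner and voice stay constant.
/c/ is a voiceless palatal stop. The preceding trigger /b/ is bilabial, so /c/ must become bilabial as well.
A voiceless bilabial stop is [p], so the surface segment is [p].

[ʐɛbpɔvə]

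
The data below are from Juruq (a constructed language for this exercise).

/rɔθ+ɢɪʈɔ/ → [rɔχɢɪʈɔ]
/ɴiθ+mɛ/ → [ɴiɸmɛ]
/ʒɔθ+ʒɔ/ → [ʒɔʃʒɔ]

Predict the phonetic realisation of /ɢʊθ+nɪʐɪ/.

[ɢʊsnɪʐɪ]

The data show regressive place assimilation: /θ/ → [χ] before /ɢ/; /θ/ → [ɸ] before /m/; /θ/ → [ʃ] before /ʒ/. In each pair only place changes, matching the following consonant, while manner and voice stay constant.
The rule targets /θ/ (voiceless dental fricative), which sits before the trigger /n/ (alveolar).
A voiceless alveolar fricative is [s], so the surface segment is [s].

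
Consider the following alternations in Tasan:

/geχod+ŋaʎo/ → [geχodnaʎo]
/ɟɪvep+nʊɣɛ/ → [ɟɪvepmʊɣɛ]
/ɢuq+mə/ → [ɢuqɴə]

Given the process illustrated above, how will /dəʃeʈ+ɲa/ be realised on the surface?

The data show progressive place assimilation: /ŋ/ → [n] after /d/; /n/ → [m] after /p/; /m/ → [ɴ] after /q/. In each pair only place changes, matching the preceding consonant, while manner and voice stay constant.
/ɲ/ is a voiced palatal nasal. The preceding trigger /ʈ/ is retroflex, so /ɲ/ must become retroflex as well.
The voiced retroflex nasal is [ɳ], so /ɲ/ → [ɳ].

[dəʃeʈɳa]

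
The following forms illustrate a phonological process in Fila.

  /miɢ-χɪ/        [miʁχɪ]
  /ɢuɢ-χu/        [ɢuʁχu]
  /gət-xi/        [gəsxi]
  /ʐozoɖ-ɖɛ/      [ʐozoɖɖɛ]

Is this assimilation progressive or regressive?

regressive

Comparing underlying and surface forms, /ɢ/ → [ʁ] is the alternation; the neighbouring /χ/ is constant.
/ɢ/ is a stop while /χ/ is a fricative; the output [ʁ] is a fricative, matching the trigger — so the feature that spreads is manner.
The same holds elsewhere in the data: /t/ → [s] before /x/ (stop → fricative, matching a fricative) — only manner changes, and always toward the following segment.
No alternation appears in [ʐozoɖɖɛ]: there the adjacent consonants already agree in manner (/ɖ/ and /ɖ/ are both stops), so this form is consistent with the same rule.
Since the segment that changes precedes the conditioning segment, the assimilation is regressive.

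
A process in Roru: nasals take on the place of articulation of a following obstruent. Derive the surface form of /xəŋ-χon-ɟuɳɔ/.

[xəɴχoɲɟuɳɔ]

/ŋ/ is a voiced velar nasal. The following trigger /χ/ is uvular, so /ŋ/ must become uvular as well.
Changing only its place to uvular gives [ɴ] — the voiced uvular nasal.
At the second juncture, /n/ likewise becomes [ɲ] adjacent to /ɟ/.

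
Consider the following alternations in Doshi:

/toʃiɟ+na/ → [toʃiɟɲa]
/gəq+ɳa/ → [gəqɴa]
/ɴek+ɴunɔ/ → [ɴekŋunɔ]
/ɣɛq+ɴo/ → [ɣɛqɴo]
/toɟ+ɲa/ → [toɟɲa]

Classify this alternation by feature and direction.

progressive place assimilation

The segment that alternates is /n/, which surfaces as [ɲ] when adjacent to /ɟ/.
/n/ is alveolar while /ɟ/ is palatal; the output [ɲ] is palatal, matching the trigger — so the feature that spreads is place.
Manner and voice are unchanged, so the assimilation is partial, not total.
The same holds elsewhere in the data: /ɳ/ → [ɴ] after /q/ (retroflex → uvular, matching uvular); /ɴ/ → [ŋ] after /k/ (uvular → velar, matching velar) — only place changes, and always toward the preceding segment.
No alternation appears in [ɣɛqɴo], [toɟɲa]: there the adjacent consonants already agree in place (/ɴ/ and /q/ are both uvular; /ɲ/ and /ɟ/ are both palatal), so these forms are consistent with the same rule.
Since the segment that changes follows the conditioning segment, the assimilation is progressive.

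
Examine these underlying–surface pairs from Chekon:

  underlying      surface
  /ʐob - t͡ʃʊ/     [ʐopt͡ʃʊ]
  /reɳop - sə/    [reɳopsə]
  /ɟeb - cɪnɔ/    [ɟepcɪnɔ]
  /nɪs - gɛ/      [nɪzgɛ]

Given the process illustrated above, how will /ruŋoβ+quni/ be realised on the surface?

The data show regressive voicing assimilation: /b/ → [p] before /t͡ʃ/; /b/ → [p] before /c/; /s/ → [z] before /g/. In each pair only voicing changes, matching the following consonant, while place and manner stay constant.
Nothing changes in [reɳopsə]: there the adjacent consonants already agree in voicing (/p/ and /s/ are both voiceless), so this form is consistent with the same rule.
The rule targets /β/ (voiced bilabial fricative), which sits before the trigger /q/ (voiceless).
Changing only its voicing to voiceless gives [ɸ] — the voiceless bilabial fricative.

[ruŋoɸquni]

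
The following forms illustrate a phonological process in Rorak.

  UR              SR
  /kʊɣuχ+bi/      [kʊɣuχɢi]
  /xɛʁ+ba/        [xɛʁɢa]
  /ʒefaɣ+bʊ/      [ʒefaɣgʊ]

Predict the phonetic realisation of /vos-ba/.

The data show progressive place assimilation: /b/ → [ɢ] after /χ/; /b/ → [ɢ] after /ʁ/; /b/ → [g] after /ɣ/. In each pair only place changes, matching the preceding consonant, while manner and voice stay constant.
/b/ is a voiced bilabial stop. The preceding trigger /s/ is alveolar, so /b/ must become alveolar as well.
A voiced alveolar stop is [d], so the surface segment is [d].

[vosda]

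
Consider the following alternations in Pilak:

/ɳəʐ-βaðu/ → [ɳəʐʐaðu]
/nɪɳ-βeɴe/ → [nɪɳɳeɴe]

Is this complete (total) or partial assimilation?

total assimilation

Comparing underlying and surface forms, /β/ → [ɳ] is the alternation; the neighbouring /ɳ/ is constant.
The output [ɳ] is identical to the trigger /ɳ/ — every feature (place, manner, voicing) has been copied — so this is total assimilation.
The remaining alternation confirms this: /β/ → [ʐ] after /ʐ/ — in each case the output is a copy of the preceding consonant.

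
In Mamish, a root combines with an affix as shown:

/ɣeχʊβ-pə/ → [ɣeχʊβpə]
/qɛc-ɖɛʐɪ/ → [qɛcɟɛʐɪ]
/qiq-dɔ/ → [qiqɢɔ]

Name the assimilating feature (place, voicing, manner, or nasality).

place

Underlying /ɖ/ is realised as [ɟ] next to /c/; /c/ itself does not change.
/ɖ/ is retroflex while /c/ is palatal; the output [ɟ] is palatal, matching the trigger — so the feature that spreads is place.
The other alternating form patterns the same way: /d/ → [ɢ] after /q/ (alveolar → uvular, matching uvular) — only place changes, and always toward the preceding segment.
Nothing changes in [ɣeχʊβpə]: there the adjacent consonants already agree in place (/p/ and /β/ are both bilabial), so this form is consistent with the same rule.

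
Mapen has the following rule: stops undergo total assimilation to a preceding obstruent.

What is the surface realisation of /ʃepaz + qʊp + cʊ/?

/q/ is the segment targeted by the rule; it sits immediately after /z/, so it assimilates completely and surfaces as [z].
The same rule applies at the second boundary: /c/ → [p] next to /p/.

[ʃepazzʊppʊ]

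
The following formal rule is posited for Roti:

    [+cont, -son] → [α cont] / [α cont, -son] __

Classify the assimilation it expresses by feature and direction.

The shared variable α links the value of [cont] on the target to that of the neighbouring obstruent. [cont] distinguishes stops from fricatives — a manner-of-articulation feature — so this is manner assimilation.
Since the environment is written before the underscore, the trigger precedes the target; the direction is progressive.

progressive manner assimilation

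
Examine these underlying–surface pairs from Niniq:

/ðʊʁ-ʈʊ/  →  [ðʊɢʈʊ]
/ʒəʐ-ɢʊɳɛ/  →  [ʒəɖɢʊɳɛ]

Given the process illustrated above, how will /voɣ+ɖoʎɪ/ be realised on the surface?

The data show regressive manner assimilation: /ʁ/ → [ɢ] before /ʈ/; /ʐ/ → [ɖ] before /ɢ/. In each pair only manner changes, matching the following consonant, while place and voice stay constant.
The rule targets /ɣ/ (voiced velar fricative), which sits before the trigger /ɖ/ (stop).
Changing only its manner to stop gives [g] — the voiced velar stop.

[vogɖoʎɪ]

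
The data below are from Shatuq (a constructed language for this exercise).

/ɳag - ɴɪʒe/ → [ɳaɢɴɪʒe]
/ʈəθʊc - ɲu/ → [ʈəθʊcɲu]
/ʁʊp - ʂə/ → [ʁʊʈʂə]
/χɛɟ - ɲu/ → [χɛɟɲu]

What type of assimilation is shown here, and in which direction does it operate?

Comparing underlying and surface forms, /g/ → [ɢ] is the alternation; the neighbouring /ɴ/ is constant.
The change velar → uvular matches the place of the following /ɴ/, identifying this as place assimilation.
Manner and voice are unchanged, so the assimilation is partial, not total.
The same holds elsewhere in the data: /p/ → [ʈ] before /ʂ/ (bilabial → retroflex, matching retroflex) — only place changes, and always toward the following segment.
No alternation appears in [ʈəθʊcɲu], [χɛɟɲu]: there the adjacent consonants already agree in place (/c/ and /ɲ/ are both palatal; /ɟ/ and /ɲ/ are both palatal), so these forms are consistent with the same rule.
Since the segment that changes precedes the conditioning segment, the assimilation is regressive.

regressive place assimilation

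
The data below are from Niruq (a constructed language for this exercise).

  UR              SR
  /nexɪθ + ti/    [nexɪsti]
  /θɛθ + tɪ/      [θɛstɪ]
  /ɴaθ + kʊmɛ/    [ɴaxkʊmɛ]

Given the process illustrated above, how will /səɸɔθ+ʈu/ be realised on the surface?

[səɸɔʂʈu]

The data show regressive place assimilation: /θ/ → [s] before /t/; /θ/ → [x] before /k/. In each pair only place changes, matching the following consonant, while manner and voice stay constant.
The rule targets /θ/ (voiceless dental fricative), which sits before the trigger /ʈ/ (retroflex).
The voiceless retroflex fricative is [ʂ], so /θ/ → [ʂ].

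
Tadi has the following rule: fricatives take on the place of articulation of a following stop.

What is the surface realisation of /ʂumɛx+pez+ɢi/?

[ʂumɛɸpeʁɢi]

The rule targets /x/ (voiceless velar fricative), which sits before the trigger /p/ (bilabial).
A voiceless bilabial fricative is [ɸ], so the surface segment is [ɸ].
The same rule applies at the second boundary: /z/ → [ʁ] next to /ɢ/.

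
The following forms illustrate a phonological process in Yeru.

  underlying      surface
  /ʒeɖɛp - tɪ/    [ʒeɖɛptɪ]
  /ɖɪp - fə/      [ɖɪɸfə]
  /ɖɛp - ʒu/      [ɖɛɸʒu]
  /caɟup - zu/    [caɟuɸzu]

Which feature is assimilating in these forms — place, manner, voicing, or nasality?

Comparing underlying and surface forms, /p/ → [ɸ] is the alternation; the neighbouring /f/ is constant.
/p/ is a stop while /f/ is a fricative; the output [ɸ] is a fricative, matching the trigger — so the feature that spreads is manner.
The same holds elsewhere in the data: /p/ → [ɸ] before /ʒ/ (stop → fricative, matching a fricative); /p/ → [ɸ] before /z/ (stop → fricative, matching a fricative) — only manner changes, and always toward the following segment.
No alternation appears in [ʒeɖɛptɪ]: there the adjacent consonants already agree in manner (/p/ and /t/ are both stops), so this form is consistent with the same rule.

manner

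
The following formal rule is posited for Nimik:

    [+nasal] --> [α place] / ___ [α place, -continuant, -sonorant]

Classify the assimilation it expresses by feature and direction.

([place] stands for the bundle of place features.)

regressive place assimilation

The rule copies the place features (abbreviated [place]) from the environment onto the target, so the assimilating feature is place.
Since the environment is written after the underscore, the trigger follows the target; the direction is regressive.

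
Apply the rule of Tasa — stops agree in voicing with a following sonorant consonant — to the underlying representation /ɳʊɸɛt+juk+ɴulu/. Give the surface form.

The rule targets /t/ (voiceless alveolar stop), which sits before the trigger /j/ (voiced).
A voiced alveolar stop is [d], so the surface segment is [d].
The same rule applies at the second boundary: /k/ → [g] next to /ɴ/.

[ɳʊɸɛdjugɴulu]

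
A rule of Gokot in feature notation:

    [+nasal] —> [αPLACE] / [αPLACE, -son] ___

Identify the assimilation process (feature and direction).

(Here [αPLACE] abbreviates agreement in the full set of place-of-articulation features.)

The shared variable α links the value of the place features (abbreviated [PLACE]) on the target to the same value on the neighbouring segment, so place is the feature that assimilates.
Since the environment is written before the underscore, the trigger precedes the target; the direction is progressive.

progressive place assimilation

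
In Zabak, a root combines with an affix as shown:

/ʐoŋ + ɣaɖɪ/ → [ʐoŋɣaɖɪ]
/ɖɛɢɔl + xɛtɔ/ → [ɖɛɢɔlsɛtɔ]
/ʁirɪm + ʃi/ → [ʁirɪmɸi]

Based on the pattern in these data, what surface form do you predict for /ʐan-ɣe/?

[ʐanze]

The data show progressive place assimilation: /x/ → [s] after /l/; /ʃ/ → [ɸ] after /m/. In each pair only place changes, matching the preceding consonant, while manner and voice stay constant.
No alternation appears in [ʐoŋɣaɖɪ]: there the adjacent consonants already agree in place (/ɣ/ and /ŋ/ are both velar), so this form is consistent with the same rule.
The rule targets /ɣ/ (voiced velar fricative), which sits after the trigger /n/ (alveolar).
A voiced alveolar fricative is [z], so the surface segment is [z].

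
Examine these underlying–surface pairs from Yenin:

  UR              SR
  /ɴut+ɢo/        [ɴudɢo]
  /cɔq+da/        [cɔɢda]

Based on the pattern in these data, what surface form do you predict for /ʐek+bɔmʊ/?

[ʐegbɔmʊ]

The data show regressive voicing assimilation: /t/ → [d] before /ɢ/; /q/ → [ɢ] before /d/. In each pair only voicing changes, matching the following consonant, while place and manner stay constant.
/k/ is a voiceless velar stop. The following trigger /b/ is voiced, so /k/ must become voiced as well.
Changing only its voicing to voiced gives [g] — the voiced velar stop.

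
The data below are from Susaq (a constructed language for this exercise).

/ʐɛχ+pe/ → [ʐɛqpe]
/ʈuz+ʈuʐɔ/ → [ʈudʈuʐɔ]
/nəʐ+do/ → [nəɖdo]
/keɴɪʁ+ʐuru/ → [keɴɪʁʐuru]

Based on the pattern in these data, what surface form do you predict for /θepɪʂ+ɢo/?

[θepɪʈɢo]

The data show regressive manner assimilation: /χ/ → [q] before /p/; /z/ → [d] before /ʈ/; /ʐ/ → [ɖ] before /d/. In each pair only manner changes, matching the following consonant, while place and voice stay constant.
Nothing changes in [keɴɪʁʐuru]: there the adjacent consonants already agree in manner (/ʁ/ and /ʐ/ are both fricatives), so this form is consistent with the same rule.
The rule targets /ʂ/ (voiceless retroflex fricative), which sits before the trigger /ɢ/ (stop).
A voiceless retroflex stop is [ʈ], so the surface segment is [ʈ].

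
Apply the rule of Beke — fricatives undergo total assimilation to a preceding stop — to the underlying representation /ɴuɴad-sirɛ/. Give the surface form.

[ɴuɴaddirɛ]

/s/ is the segment targeted by the rule; it sits immediately after /d/, so it assimilates completely and surfaces as [d].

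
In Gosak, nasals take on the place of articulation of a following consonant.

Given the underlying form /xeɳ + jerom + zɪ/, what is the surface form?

[xeɲjeronzɪ]

/ɳ/ is a voiced retroflex nasal. The following trigger /j/ is palatal, so /ɳ/ must become palatal as well.
The voiced palatal nasal is [ɲ], so /ɳ/ → [ɲ].
At the second juncture, /m/ likewise becomes [n] adjacent to /z/.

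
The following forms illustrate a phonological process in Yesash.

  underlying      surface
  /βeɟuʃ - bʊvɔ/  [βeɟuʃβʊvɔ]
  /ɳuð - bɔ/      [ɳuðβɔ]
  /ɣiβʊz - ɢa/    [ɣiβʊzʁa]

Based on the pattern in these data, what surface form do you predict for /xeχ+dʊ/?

The data show progressive manner assimilation: /b/ → [β] after /ʃ/; /b/ → [β] after /ð/; /ɢ/ → [ʁ] after /z/. In each pair only manner changes, matching the preceding consonant, while place and voice stay constant.
/d/ is a voiced alveolar stop. The preceding trigger /χ/ is a fricative, so /d/ must become a fricative as well.
The voiced alveolar fricative is [z], so /d/ → [z].

[xeχzʊ]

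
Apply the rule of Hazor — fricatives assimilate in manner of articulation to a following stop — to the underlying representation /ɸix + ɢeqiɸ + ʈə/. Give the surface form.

The rule targets /x/ (voiceless velar fricative), which sits before the trigger /ɢ/ (stop).
The voiceless velar stop is [k], so /x/ → [k].
The same rule applies at the second boundary: /ɸ/ → [p] next to /ʈ/.

[ɸikɢeqipʈə]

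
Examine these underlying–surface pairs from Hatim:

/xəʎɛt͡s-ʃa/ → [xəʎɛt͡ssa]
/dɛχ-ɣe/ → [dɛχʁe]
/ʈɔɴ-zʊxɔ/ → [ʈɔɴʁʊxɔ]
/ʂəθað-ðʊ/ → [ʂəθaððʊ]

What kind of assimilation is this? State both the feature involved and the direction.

Underlying /ʃ/ is realised as [s] next to /t͡s/; /t͡s/ itself does not change.
/ʃ/ is postalveolar while /t͡s/ is alveolar; the output [s] is alveolar, matching the trigger — so the feature that spreads is place.
Manner and voice are unchanged, so the assimilation is partial, not total.
The other alternating forms pattern the same way: /ɣ/ → [ʁ] after /χ/ (velar → uvular, matching uvular); /z/ → [ʁ] after /ɴ/ (alveolar → uvular, matching uvular) — only place changes, and always toward the preceding segment.
Nothing changes in [ʂəθaððʊ]: there the adjacent consonants already agree in place (/ð/ and /ð/ are both dental), so this form is consistent with the same rule.
Since the segment that changes follows the conditioning segment, the assimilation is progressive.

progressive place assimilation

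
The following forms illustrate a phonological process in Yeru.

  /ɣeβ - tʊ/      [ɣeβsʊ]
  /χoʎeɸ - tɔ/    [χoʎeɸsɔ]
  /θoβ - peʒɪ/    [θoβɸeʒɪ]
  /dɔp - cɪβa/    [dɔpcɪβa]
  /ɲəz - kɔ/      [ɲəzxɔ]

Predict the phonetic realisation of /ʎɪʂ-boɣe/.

The data show progressive manner assimilation: /t/ → [s] after /β/; /t/ → [s] after /ɸ/; /p/ → [ɸ] after /β/; /k/ → [x] after /z/. In each pair only manner changes, matching the preceding consonant, while place and voice stay constant.
No alternation appears in [dɔpcɪβa]: there the adjacent consonants already agree in manner (/c/ and /p/ are both stops), so this form is consistent with the same rule.
The rule targets /b/ (voiced bilabial stop), which sits after the trigger /ʂ/ (fricative).
A voiced bilabial fricative is [β], so the surface segment is [β].

[ʎɪʂβoɣe]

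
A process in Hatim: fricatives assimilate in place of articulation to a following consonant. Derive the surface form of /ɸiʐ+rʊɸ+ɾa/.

The rule targets /ʐ/ (voiced retroflex fricative), which sits before the trigger /r/ (alveolar).
The voiced alveolar fricative is [z], so /ʐ/ → [z].
At the second juncture, /ɸ/ likewise becomes [s] adjacent to /ɾ/.

[ɸizrʊsɾa]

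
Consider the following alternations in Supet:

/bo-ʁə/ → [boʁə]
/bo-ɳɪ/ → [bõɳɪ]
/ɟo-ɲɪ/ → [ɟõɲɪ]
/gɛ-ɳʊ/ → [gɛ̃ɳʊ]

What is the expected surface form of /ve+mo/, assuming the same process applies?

[vẽmo]

The data show regressive nasality assimilation (vowel nasalisation): /o/ → [õ] before /ɳ/; /o/ → [õ] before /ɲ/; /ɛ/ → [ɛ̃] before /ɳ/ — a vowel is nasalised by an immediately following nasal consonant.
No change occurs in [boʁə] because the vowel at the boundary is adjacent to an oral consonant, not a nasal (/o/ next to /ʁ/).
The vowel /e/ is adjacent to the following nasal /m/, so it acquires [+nasal] and surfaces as [ẽ].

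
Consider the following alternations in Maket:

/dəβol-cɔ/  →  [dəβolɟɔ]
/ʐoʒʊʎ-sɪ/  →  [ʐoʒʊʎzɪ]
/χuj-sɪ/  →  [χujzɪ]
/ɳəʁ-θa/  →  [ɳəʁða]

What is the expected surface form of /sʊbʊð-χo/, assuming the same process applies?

The data show progressive voicing assimilation: /c/ → [ɟ] after /l/; /s/ → [z] after /ʎ/; /s/ → [z] after /j/; /θ/ → [ð] after /ʁ/. In each pair only voicing changes, matching the preceding consonant, while place and manner stay constant.
/χ/ is a voiceless uvular fricative. The preceding trigger /ð/ is voiced, so /χ/ must become voiced as well.
Changing only its voicing to voiced gives [ʁ] — the voiced uvular fricative.

[sʊbʊðʁo]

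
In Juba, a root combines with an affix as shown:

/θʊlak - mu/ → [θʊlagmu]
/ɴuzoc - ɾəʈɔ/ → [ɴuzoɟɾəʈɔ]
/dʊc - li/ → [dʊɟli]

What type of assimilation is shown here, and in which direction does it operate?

regressive voicing assimilation

Underlying /k/ is realised as [g] next to /m/; /m/ itself does not change.
The change voiceless → voiced matches the voicing of the following /m/, identifying this as voicing assimilation.
Place and manner are unchanged, so the assimilation is partial, not total.
Checking the remaining alternations: /c/ → [ɟ] before /ɾ/ (voiceless → voiced, matching voiced); /c/ → [ɟ] before /l/ (voiceless → voiced, matching voiced) — only voicing changes, and always toward the following segment.
Since the segment that changes precedes the conditioning segment, the assimilation is regressive.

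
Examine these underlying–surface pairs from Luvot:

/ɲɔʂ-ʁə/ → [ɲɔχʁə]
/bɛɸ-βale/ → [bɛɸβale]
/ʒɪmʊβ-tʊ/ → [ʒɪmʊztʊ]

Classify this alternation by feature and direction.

regressive place assimilation

The segment that alternates is /ʂ/, which surfaces as [χ] when adjacent to /ʁ/.
The change retroflex → uvular matches the place of the following /ʁ/, identifying this as place assimilation.
Manner and voice are unchanged, so the assimilation is partial, not total.
The same holds elsewhere in the data: /β/ → [z] before /t/ (bilabial → alveolar, matching alveolar) — only place changes, and always toward the following segment.
Nothing changes in [bɛɸβale]: there the adjacent consonants already agree in place (/ɸ/ and /β/ are both bilabial), so this form is consistent with the same rule.
The trigger is the following segment, so the direction is regressive (anticipatory).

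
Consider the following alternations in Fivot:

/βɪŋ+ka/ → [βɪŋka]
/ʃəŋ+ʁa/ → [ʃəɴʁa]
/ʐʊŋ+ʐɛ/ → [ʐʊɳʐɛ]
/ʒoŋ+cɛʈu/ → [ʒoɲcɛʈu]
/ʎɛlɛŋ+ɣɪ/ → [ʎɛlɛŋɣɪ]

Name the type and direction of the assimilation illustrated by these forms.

The segment that alternates is /ŋ/, which surfaces as [ɴ] when adjacent to /ʁ/.
The change velar → uvular matches the place of the following /ʁ/, identifying this as place assimilation.
Manner and voice are unchanged, so the assimilation is partial, not total.
The other alternating forms pattern the same way: /ŋ/ → [ɳ] before /ʐ/ (velar → retroflex, matching retroflex); /ŋ/ → [ɲ] before /c/ (velar → palatal, matching palatal) — only place changes, and always toward the following segment.
No alternation appears in [βɪŋka], [ʎɛlɛŋɣɪ]: there the adjacent consonants already agree in place (/ŋ/ and /k/ are both velar; /ŋ/ and /ɣ/ are both velar), so these forms are consistent with the same rule.
The trigger is the following segment, so the direction is regressive (anticipatory).

regressive place assimilation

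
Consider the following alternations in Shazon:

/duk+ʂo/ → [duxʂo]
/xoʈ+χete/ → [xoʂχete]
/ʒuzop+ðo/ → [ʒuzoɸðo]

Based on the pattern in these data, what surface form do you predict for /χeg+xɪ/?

The data show regressive manner assimilation: /k/ → [x] before /ʂ/; /ʈ/ → [ʂ] before /χ/; /p/ → [ɸ] before /ð/. In each pair only manner changes, matching the following consonant, while place and voice stay constant.
/g/ is a voiced velar stop. The following trigger /x/ is a fricative, so /g/ must become a fricative as well.
A voiced velar fricative is [ɣ], so the surface segment is [ɣ].

[χeɣxɪ]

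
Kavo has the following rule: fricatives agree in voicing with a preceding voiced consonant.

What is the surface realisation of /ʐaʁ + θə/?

The rule targets /θ/ (voiceless dental fricative), which sits after the trigger /ʁ/ (voiced).
Changing only its voicing to voiced gives [ð] — the voiced dental fricative.

[ʐaʁðə]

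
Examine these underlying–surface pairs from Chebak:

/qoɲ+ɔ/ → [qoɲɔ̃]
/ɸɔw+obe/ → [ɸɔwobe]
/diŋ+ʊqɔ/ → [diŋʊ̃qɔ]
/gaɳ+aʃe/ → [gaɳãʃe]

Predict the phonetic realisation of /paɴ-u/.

[paɴũ]

The data show progressive nasality assimilation (vowel nasalisation): /ɔ/ → [ɔ̃] after /ɲ/; /ʊ/ → [ʊ̃] after /ŋ/; /a/ → [ã] after /ɳ/ — a vowel is nasalised by an immediately preceding nasal consonant.
No change occurs in [ɸɔwobe] because the vowel at the boundary is adjacent to an oral consonant, not a nasal (/o/ next to /w/).
The vowel /u/ is adjacent to the preceding nasal /ɴ/, so it acquires [+nasal] and surfaces as [ũ].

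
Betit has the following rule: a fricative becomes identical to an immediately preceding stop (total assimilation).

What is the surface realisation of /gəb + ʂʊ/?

[gəbbʊ]

/ʂ/ is the segment targeted by the rule; it sits immediately after /b/, so it assimilates completely and surfaces as [b].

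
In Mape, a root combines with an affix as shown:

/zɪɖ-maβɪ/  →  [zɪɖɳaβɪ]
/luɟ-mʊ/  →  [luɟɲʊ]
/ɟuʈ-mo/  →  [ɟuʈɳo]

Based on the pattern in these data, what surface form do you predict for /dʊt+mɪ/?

[dʊtnɪ]

The data show progressive place assimilation: /m/ → [ɳ] after /ɖ/; /m/ → [ɲ] after /ɟ/; /m/ → [ɳ] after /ʈ/. In each pair only place changes, matching the preceding consonant, while manner and voice stay constant.
/m/ is a voiced bilabial nasal. The preceding trigger /t/ is alveolar, so /m/ must become alveolar as well.
Changing only its place to alveolar gives [n] — the voiced alveolar nasal.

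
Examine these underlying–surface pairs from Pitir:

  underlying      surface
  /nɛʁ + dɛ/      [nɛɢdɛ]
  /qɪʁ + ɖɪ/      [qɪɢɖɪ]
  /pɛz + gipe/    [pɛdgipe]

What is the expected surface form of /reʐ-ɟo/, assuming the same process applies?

[reɖɟo]

The data show regressive manner assimilation: /ʁ/ → [ɢ] before /d/; /ʁ/ → [ɢ] before /ɖ/; /z/ → [d] before /g/. In each pair only manner changes, matching the following consonant, while place and voice stay constant.
The rule targets /ʐ/ (voiced retroflex fricative), which sits before the trigger /ɟ/ (stop).
Changing only its manner to stop gives [ɖ] — the voiced retroflex stop.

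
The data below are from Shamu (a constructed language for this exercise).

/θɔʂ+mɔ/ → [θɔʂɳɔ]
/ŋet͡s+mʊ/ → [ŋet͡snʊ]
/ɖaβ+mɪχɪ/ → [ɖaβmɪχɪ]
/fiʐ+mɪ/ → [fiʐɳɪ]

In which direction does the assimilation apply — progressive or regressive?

Underlying /m/ is realised as [ɳ] next to /ʂ/; /ʂ/ itself does not change.
/m/ is bilabial while /ʂ/ is retroflex; the output [ɳ] is retroflex, matching the trigger — so the feature that spreads is place.
The same holds elsewhere in the data: /m/ → [n] after /t͡s/ (bilabial → alveolar, matching alveolar); /m/ → [ɳ] after /ʐ/ (bilabial → retroflex, matching retroflex) — only place changes, and always toward the preceding segment.
No alternation appears in [ɖaβmɪχɪ]: there the adjacent consonants already agree in place (/m/ and /β/ are both bilabial), so this form is consistent with the same rule.
The trigger is the preceding segment, so the direction is progressive (perseverative).

progressive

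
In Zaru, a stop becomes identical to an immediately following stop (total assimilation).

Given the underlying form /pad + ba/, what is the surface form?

[pabba]

/d/ is the segment targeted by the rule; it sits immediately before /b/, so it assimilates completely and surfaces as [b].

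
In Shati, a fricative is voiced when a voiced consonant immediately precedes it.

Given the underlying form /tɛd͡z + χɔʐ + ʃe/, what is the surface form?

[tɛd͡zʁɔʐʒe]

The rule targets /χ/ (voiceless uvular fricative), which sits after the trigger /d͡z/ (voiced).
The voiced uvular fricative is [ʁ], so /χ/ → [ʁ].
The same rule applies at the second boundary: /ʃ/ → [ʒ] next to /ʐ/.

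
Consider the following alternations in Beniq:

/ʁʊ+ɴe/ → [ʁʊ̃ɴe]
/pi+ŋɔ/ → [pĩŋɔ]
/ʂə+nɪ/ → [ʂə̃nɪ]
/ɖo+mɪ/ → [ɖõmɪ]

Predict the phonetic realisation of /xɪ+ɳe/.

[xɪ̃ɳe]

The data show regressive nasality assimilation (vowel nasalisation): /ʊ/ → [ʊ̃] before /ɴ/; /i/ → [ĩ] before /ŋ/; /ə/ → [ə̃] before /n/; /o/ → [õ] before /m/ — a vowel is nasalised by an immediately following nasal consonant.
The vowel /ɪ/ is adjacent to the following nasal /ɳ/, so it acquires [+nasal] and surfaces as [ɪ̃].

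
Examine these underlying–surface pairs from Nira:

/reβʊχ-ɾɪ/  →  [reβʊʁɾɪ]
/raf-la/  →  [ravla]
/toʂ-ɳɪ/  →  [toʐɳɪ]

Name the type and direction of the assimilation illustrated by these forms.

regressive voicing assimilation

Underlying /χ/ is realised as [ʁ] next to /ɾ/; /ɾ/ itself does not change.
/χ/ is voiceless while /ɾ/ is voiced; the output [ʁ] is voiced, matching the trigger — so the feature that spreads is voicing.
Place and manner are unchanged, so the assimilation is partial, not total.
The same holds elsewhere in the data: /f/ → [v] before /l/ (voiceless → voiced, matching voiced); /ʂ/ → [ʐ] before /ɳ/ (voiceless → voiced, matching voiced) — only voicing changes, and always toward the following segment.
Since the segment that changes precedes the conditioning segment, the assimilation is regressive.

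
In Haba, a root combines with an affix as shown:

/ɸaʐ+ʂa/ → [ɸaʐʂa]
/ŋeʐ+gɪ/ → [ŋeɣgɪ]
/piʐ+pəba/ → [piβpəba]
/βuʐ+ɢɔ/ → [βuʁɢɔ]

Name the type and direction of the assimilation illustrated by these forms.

regressive place assimilation

The segment that alternates is /ʐ/, which surfaces as [ɣ] when adjacent to /g/.
The change retroflex → velar matches the place of the following /g/, identifying this as place assimilation.
Manner and voice are unchanged, so the assimilation is partial, not total.
The same holds elsewhere in the data: /ʐ/ → [β] before /p/ (retroflex → bilabial, matching bilabial); /ʐ/ → [ʁ] before /ɢ/ (retroflex → uvular, matching uvular) — only place changes, and always toward the following segment.
Nothing changes in [ɸaʐʂa]: there the adjacent consonants already agree in place (/ʐ/ and /ʂ/ are both retroflex), so this form is consistent with the same rule.
The trigger is the following segment, so the direction is regressive (anticipatory).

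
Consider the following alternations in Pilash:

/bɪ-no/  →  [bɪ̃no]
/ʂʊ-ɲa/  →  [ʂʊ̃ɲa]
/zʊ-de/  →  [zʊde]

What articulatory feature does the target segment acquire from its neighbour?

nasality

The vowel /ɪ/ surfaces as nasalised [ɪ̃] next to the following nasal /n/ — it has acquired the [+nasal] feature of its neighbour.
The other form shows the same pattern: /ʊ/ → [ʊ̃] before /ɲ/ — each time a vowel is nasalised next to a following nasal.
No change occurs in [zʊde] because the vowel at the boundary is adjacent to an oral consonant, not a nasal (/ʊ/ next to /d/).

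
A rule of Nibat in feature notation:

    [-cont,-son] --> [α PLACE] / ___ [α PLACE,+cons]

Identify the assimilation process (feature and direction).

The shared variable α links the value of the place features (abbreviated [PLACE]) on the target to the same value on the neighbouring segment, so place is the feature that assimilates.
The conditioning segment sits to the right of the focus bar, meaning the trigger follows the segment that changes — regressive assimilation.

regressive place assimilation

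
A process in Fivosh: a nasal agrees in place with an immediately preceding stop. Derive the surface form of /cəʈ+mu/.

The rule targets /m/ (voiced bilabial nasal), which sits after the trigger /ʈ/ (retroflex).
The voiced retroflex nasal is [ɳ], so /m/ → [ɳ].

[cəʈɳu]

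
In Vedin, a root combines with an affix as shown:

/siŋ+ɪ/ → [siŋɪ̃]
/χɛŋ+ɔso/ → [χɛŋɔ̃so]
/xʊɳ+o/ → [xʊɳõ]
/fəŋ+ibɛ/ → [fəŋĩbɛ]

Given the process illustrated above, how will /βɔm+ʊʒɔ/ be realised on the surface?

[βɔmʊ̃ʒɔ]

The data show progressive nasality assimilation (vowel nasalisation): /ɪ/ → [ɪ̃] after /ŋ/; /ɔ/ → [ɔ̃] after /ŋ/; /o/ → [õ] after /ɳ/; /i/ → [ĩ] after /ŋ/ — a vowel is nasalised by an immediately preceding nasal consonant.
/ʊ/ sits next to the nasal /m/ and is therefore nasalised to [ʊ̃].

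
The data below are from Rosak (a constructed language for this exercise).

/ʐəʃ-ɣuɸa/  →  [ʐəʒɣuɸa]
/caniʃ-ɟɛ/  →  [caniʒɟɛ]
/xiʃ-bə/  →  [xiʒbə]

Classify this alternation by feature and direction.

Comparing underlying and surface forms, /ʃ/ → [ʒ] is the alternation; the neighbouring /ɣ/ is constant.
/ʃ/ is voiceless while /ɣ/ is voiced; the output [ʒ] is voiced, matching the trigger — so the feature that spreads is voicing.
Place and manner are unchanged, so the assimilation is partial, not total.
The other alternating forms pattern the same way: /ʃ/ → [ʒ] before /ɟ/ (voiceless → voiced, matching voiced); /ʃ/ → [ʒ] before /b/ (voiceless → voiced, matching voiced) — only voicing changes, and always toward the following segment.
The trigger is the following segment, so the direction is regressive (anticipatory).

regressive voicing assimilation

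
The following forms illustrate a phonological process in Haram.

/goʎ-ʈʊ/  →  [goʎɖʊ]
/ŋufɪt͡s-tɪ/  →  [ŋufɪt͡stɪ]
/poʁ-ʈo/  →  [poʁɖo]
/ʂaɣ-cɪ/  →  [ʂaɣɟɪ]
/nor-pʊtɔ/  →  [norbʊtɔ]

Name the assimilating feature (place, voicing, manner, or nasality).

voicing

Comparing underlying and surface forms, /ʈ/ → [ɖ] is the alternation; the neighbouring /ʎ/ is constant.
/ʈ/ is voiceless while /ʎ/ is voiced; the output [ɖ] is voiced, matching the trigger — so the feature that spreads is voicing.
The same holds elsewhere in the data: /ʈ/ → [ɖ] after /ʁ/ (voiceless → voiced, matching voiced); /c/ → [ɟ] after /ɣ/ (voiceless → voiced, matching voiced); /p/ → [b] after /r/ (voiceless → voiced, matching voiced) — only voicing changes, and always toward the preceding segment.
No alternation appears in [ŋufɪt͡stɪ]: there the adjacent consonants already agree in voicing (/t/ and /t͡s/ are both voiceless), so this form is consistent with the same rule.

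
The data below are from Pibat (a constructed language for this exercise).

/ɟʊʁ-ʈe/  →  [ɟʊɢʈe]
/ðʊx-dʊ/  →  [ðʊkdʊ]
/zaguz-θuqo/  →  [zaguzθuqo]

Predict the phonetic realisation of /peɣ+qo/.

[pegqo]

The data show regressive manner assimilation: /ʁ/ → [ɢ] before /ʈ/; /x/ → [k] before /d/. In each pair only manner changes, matching the following consonant, while place and voice stay constant.
Nothing changes in [zaguzθuqo]: there the adjacent consonants already agree in manner (/z/ and /θ/ are both fricatives), so this form is consistent with the same rule.
The rule targets /ɣ/ (voiced velar fricative), which sits before the trigger /q/ (stop).
A voiced velar stop is [g], so the surface segment is [g].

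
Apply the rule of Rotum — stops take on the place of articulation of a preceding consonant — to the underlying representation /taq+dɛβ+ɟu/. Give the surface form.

[taqɢɛβbu]

The rule targets /d/ (voiced alveolar stop), which sits after the trigger /q/ (uvular).
The voiced uvular stop is [ɢ], so /d/ → [ɢ].
At the second juncture, /ɟ/ likewise becomes [b] adjacent to /β/.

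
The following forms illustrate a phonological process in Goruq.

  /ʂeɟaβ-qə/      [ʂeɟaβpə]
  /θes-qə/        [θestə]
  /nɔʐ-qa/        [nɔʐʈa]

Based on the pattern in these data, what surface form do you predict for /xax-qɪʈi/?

[xaxkɪʈi]

The data show progressive place assimilation: /q/ → [p] after /β/; /q/ → [t] after /s/; /q/ → [ʈ] after /ʐ/. In each pair only place changes, matching the preceding consonant, while manner and voice stay constant.
/q/ is a voiceless uvular stop. The preceding trigger /x/ is velar, so /q/ must become velar as well.
Changing only its place to velar gives [k] — the voiceless velar stop.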